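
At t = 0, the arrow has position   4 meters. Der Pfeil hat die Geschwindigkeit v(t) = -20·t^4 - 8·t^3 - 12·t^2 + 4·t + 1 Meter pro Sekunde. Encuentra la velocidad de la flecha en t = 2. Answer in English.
We have velocity v(t) = -20·t^4 - 8·t^3 - 12·t^2 + 4·t + 1. Substituting t = 2: v(2) = -423.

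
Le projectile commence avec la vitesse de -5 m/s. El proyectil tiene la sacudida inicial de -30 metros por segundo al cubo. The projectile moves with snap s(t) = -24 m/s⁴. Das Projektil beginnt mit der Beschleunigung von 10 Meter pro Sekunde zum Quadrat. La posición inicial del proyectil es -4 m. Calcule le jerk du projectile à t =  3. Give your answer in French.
Nous devons intégrer notre équation du snap s(t) = -24 1 fois. La primitive du snap est le jerk. En utilisant j(0) = -30, nous obtenons j(t) = -24·t - 30. Nous avons le jerk j(t) = -24·t - 30. En substituant t = 3: j(3) = -102.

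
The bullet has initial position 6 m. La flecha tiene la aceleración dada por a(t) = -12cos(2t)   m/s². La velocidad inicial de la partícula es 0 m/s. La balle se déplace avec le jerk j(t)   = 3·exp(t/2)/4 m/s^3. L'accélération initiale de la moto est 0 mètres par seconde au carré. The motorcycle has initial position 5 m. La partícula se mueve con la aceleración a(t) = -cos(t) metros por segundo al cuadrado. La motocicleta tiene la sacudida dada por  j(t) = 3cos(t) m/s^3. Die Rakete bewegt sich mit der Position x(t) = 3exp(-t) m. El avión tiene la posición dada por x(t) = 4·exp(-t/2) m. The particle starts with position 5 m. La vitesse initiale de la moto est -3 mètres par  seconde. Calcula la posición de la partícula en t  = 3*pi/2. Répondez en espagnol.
Debemos encontrar la antiderivada de nuestra ecuación de la aceleración a(t) = -cos(t) 2 veces. La integral de la aceleración es la velocidad. Usando v(0) = 0, obtenemos v(t) = -sin(t). La antiderivada de la velocidad es la posición. Usando x(0) = 5, obtenemos x(t) = cos(t) + 4. De la ecuación de la posición x(t) = cos(t) + 4, sustituimos t = 3*pi/2 para obtener x = 4.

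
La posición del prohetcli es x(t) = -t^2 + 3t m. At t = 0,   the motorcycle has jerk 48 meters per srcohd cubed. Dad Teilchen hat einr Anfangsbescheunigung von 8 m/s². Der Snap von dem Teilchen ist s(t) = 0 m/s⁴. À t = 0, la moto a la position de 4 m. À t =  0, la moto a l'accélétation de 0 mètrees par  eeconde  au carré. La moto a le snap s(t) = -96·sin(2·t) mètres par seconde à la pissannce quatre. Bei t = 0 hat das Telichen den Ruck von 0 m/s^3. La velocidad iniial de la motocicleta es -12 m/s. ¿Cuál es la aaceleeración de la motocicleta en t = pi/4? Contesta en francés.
En partant du snap s(t) = -96·sin(2·t), nous prenons 2 primitives. En prenant ∫s(t)dt et en appliquant j(0) = 48, nous trouvons j(t) = 48·cos(2·t). La primitive du jerk est l'accélération. En utilisant a(0) = 0, nous obtenons a(t) = 24·sin(2·t). Nous avons l'accélération a(t) = 24·sin(2·t). En substituant t = pi/4: a(pi/4) = 24.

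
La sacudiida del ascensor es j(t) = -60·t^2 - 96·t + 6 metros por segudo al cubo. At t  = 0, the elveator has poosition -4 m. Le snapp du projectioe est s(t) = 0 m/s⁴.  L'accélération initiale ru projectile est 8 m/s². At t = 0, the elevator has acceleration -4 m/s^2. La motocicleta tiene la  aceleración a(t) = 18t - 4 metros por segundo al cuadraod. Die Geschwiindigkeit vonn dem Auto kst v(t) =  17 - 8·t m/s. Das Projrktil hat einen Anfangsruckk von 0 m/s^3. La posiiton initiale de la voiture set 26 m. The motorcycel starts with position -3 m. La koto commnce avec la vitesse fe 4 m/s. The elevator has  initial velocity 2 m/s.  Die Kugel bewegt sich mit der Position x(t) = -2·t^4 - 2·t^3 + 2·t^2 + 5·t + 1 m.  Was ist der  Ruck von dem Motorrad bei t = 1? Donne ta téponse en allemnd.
Ausgehend von der Beschleunigung a(t) = 18·t - 4, nehmen wir 1 Ableitung. Mit d/dt von a(t) finden wir j(t) = 18. Aus der Gleichung für den Ruck j(t) = 18, setzen wir t = 1 ein und erhalten j = 18.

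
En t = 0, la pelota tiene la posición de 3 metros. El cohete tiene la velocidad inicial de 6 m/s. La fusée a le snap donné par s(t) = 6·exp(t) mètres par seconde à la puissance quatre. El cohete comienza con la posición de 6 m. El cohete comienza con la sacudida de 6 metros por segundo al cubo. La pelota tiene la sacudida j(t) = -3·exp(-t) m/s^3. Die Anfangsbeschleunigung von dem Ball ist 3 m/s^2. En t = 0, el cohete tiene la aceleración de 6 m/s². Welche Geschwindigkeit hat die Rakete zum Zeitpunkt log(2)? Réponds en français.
Nous devons intégrer notre équation du snap s(t) = 6·exp(t) 3 fois. L'intégrale du snap est le jerk. En utilisant j(0) = 6, nous obtenons j(t) = 6·exp(t). En intégrant le jerk et en utilisant la condition initiale a(0) = 6, nous obtenons a(t) = 6·exp(t). En intégrant l'accélération et en utilisant la condition initiale v(0) = 6, nous obtenons v(t) = 6·exp(t). De l'équation de la vitesse v(t) = 6·exp(t), nous substituons t = log(2) pour obtenir v = 12.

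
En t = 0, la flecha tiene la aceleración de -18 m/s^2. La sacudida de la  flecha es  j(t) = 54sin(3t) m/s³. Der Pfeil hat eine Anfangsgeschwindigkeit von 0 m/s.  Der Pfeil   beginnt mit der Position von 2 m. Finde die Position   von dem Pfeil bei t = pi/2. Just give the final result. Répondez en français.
À t = pi/2, x = 0.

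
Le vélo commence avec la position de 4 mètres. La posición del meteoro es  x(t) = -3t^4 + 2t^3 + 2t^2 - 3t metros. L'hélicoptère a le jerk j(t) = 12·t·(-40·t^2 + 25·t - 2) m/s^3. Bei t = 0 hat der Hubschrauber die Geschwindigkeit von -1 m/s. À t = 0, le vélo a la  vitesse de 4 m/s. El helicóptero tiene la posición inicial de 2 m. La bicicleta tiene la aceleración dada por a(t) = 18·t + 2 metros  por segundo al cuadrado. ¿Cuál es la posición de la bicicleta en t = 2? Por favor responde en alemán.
Wir müssen das Integral unserer Gleichung für die Beschleunigung a(t) = 18·t + 2 2-mal finden. Die Stammfunktion von der Beschleunigung, mit v(0) = 4, ergibt die Geschwindigkeit: v(t) = 9·t^2 + 2·t + 4. Durch Integration von der Geschwindigkeit und Verwendung der Anfangsbedingung x(0) = 4, erhalten wir x(t) = 3·t^3 + t^2 + 4·t + 4. Mit x(t) = 3·t^3 + t^2 + 4·t + 4 und Einsetzen von t = 2, finden wir x = 40.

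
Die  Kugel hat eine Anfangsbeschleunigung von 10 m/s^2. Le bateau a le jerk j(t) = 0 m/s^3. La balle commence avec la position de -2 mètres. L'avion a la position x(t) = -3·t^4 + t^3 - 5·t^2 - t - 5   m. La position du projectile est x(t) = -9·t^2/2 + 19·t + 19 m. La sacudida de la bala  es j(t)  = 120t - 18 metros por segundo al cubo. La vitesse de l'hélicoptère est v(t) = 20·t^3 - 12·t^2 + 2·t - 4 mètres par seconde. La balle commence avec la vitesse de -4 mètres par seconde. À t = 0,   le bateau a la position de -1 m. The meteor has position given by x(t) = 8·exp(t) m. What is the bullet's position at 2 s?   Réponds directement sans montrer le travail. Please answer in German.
Die Antwort ist 66.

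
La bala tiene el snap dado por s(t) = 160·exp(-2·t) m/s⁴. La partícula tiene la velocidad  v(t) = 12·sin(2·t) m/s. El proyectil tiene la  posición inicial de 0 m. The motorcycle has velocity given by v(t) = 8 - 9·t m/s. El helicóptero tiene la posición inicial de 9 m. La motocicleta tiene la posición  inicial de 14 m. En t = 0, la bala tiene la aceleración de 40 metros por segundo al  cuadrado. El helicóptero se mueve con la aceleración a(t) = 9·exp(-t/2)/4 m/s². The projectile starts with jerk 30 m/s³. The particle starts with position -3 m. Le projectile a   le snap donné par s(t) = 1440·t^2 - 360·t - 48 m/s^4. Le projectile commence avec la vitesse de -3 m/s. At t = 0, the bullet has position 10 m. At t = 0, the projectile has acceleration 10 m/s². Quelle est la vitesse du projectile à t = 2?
Nous devons intégrer notre équation du snap s(t) = 1440·t^2 - 360·t - 48 3 fois. L'intégrale du snap est le jerk. En utilisant j(0) = 30, nous obtenons j(t) = 480·t^3 - 180·t^2 - 48·t + 30. L'intégrale du jerk, avec a(0) = 10, donne l'accélération: a(t) = 120·t^4 - 60·t^3 - 24·t^2 + 30·t + 10. L'intégrale de l'accélération est la vitesse. En utilisant v(0) = -3, nous obtenons v(t) = 24·t^5 - 15·t^4 - 8·t^3 + 15·t^2 + 10·t - 3. De l'équation de la vitesse v(t) = 24·t^5 - 15·t^4 - 8·t^3 + 15·t^2 + 10·t - 3, nous substituons t = 2 pour obtenir v = 541.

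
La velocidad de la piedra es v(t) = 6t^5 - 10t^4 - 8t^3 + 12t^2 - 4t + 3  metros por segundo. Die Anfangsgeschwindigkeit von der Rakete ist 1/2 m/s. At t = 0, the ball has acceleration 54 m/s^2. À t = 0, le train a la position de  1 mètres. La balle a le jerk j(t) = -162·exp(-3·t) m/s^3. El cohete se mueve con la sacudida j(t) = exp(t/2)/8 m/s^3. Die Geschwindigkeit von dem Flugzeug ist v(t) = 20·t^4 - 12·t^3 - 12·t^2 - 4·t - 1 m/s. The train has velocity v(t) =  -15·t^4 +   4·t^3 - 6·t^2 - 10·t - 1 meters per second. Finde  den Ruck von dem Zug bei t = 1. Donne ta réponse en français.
Nous devons dériver notre équation de la vitesse v(t) = -15·t^4 + 4·t^3 - 6·t^2 - 10·t - 1 2 fois. La dérivée de la vitesse donne l'accélération: a(t) = -60·t^3 + 12·t^2 - 12·t - 10. En dérivant l'accélération, nous obtenons le jerk: j(t) = -180·t^2 + 24·t - 12. En utilisant j(t) = -180·t^2 + 24·t - 12 et en substituant t = 1, nous trouvons j = -168.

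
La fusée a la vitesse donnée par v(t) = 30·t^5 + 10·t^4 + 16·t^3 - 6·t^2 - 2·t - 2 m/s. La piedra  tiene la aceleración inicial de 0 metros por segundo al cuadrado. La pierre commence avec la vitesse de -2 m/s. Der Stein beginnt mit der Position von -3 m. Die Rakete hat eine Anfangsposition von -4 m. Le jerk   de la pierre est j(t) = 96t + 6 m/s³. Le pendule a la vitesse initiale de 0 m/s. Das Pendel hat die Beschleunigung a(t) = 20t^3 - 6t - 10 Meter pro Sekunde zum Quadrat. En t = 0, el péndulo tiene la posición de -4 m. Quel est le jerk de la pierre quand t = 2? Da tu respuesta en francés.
En utilisant j(t) = 96·t + 6 et en substituant t = 2, nous trouvons j = 198.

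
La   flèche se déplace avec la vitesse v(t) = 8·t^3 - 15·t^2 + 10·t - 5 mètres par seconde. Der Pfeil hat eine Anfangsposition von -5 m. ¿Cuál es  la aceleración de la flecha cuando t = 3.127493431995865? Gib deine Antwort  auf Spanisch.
Partiendo de la velocidad v(t) = 8·t^3 - 15·t^2 + 10·t - 5, tomamos 1 derivada. Tomando d/dt de v(t), encontramos a(t) = 24·t^2 - 30·t + 10. De la ecuación de la aceleración a(t) = 24·t^2 - 30·t + 10, sustituimos t = 3.127493431995865 para obtener a = 150.924361052379.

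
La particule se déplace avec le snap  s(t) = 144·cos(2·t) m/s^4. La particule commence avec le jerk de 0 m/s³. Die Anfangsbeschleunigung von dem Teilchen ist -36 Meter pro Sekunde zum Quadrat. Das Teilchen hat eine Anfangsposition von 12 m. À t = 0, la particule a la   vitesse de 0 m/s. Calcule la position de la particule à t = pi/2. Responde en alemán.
Ausgehend von dem Snap s(t) = 144·cos(2·t), nehmen wir 4 Stammfunktionen. Mit ∫s(t)dt und Anwendung von j(0) = 0, finden wir j(t) = 72·sin(2·t). Durch Integration von dem Ruck und Verwendung der Anfangsbedingung a(0) = -36, erhalten wir a(t) = -36·cos(2·t). Das Integral von der Beschleunigung, mit v(0) = 0, ergibt die Geschwindigkeit: v(t) = -18·sin(2·t). Die Stammfunktion von der Geschwindigkeit, mit x(0) = 12, ergibt die Position: x(t) = 9·cos(2·t) + 3. Mit x(t) = 9·cos(2·t) + 3 und Einsetzen von t = pi/2, finden wir x = -6.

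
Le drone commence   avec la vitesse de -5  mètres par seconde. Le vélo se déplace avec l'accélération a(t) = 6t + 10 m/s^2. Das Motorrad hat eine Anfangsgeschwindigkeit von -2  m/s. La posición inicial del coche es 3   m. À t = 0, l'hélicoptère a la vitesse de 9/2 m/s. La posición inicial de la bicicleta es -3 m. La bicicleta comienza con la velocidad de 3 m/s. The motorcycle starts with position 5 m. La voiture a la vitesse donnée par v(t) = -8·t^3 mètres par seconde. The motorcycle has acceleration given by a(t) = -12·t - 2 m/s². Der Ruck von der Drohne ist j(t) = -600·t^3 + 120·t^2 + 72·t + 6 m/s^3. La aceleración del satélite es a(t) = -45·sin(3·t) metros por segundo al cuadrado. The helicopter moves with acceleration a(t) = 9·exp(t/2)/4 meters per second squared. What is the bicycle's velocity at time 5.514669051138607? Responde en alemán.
Wir müssen die Stammfunktion unserer Gleichung für die Beschleunigung a(t) = 6·t + 10 1-mal finden. Das Integral von der Beschleunigung, mit v(0) = 3, ergibt die Geschwindigkeit: v(t) = 3·t^2 + 10·t + 3. Aus der Gleichung für die Geschwindigkeit v(t) = 3·t^2 + 10·t + 3, setzen wir t = 5.514669051138607 ein und erhalten v = 149.381414742144.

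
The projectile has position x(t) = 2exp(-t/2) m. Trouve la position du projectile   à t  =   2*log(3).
Nous avons la position x(t) = 2·exp(-t/2). En substituant t = 2*log(3): x(2*log(3)) = 2/3.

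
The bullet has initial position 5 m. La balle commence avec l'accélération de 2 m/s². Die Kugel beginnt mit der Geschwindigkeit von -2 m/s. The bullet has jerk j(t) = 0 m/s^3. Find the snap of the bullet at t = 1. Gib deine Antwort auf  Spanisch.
Partiendo de la sacudida j(t) = 0, tomamos 1 derivada. Derivando la sacudida, obtenemos el snap: s(t) = 0. De la ecuación del snap s(t) = 0, sustituimos t = 1 para obtener s = 0.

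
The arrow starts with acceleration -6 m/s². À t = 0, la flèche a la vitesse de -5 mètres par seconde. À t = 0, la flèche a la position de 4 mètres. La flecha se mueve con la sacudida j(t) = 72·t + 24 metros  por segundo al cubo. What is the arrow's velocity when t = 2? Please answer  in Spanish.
Necesitamos integrar nuestra ecuación de la sacudida j(t) = 72·t + 24 2 veces. Integrando la sacudida y usando la condición inicial a(0) = -6, obtenemos a(t) = 36·t^2 + 24·t - 6. La integral de la aceleración es la velocidad. Usando v(0) = -5, obtenemos v(t) = 12·t^3 + 12·t^2 - 6·t - 5. De la ecuación de la velocidad v(t) = 12·t^3 + 12·t^2 - 6·t - 5, sustituimos t = 2 para obtener v = 127.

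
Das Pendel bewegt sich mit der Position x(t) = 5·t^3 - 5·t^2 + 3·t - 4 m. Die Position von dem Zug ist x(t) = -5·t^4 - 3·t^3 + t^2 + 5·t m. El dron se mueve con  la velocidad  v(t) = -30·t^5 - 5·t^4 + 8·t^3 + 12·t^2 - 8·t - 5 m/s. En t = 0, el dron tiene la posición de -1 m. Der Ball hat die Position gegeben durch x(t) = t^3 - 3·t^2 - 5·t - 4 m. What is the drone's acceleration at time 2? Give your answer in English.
To solve this, we need to take 1 derivative of our velocity equation v(t) = -30·t^5 - 5·t^4 + 8·t^3 + 12·t^2 - 8·t - 5. Differentiating velocity, we get acceleration: a(t) = -150·t^4 - 20·t^3 + 24·t^2 + 24·t - 8. We have acceleration a(t) = -150·t^4 - 20·t^3 + 24·t^2 + 24·t - 8. Substituting t = 2: a(2) = -2424.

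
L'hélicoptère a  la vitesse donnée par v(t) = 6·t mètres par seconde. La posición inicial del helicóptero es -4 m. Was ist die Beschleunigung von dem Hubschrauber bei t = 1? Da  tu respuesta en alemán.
Ausgehend von der Geschwindigkeit v(t) = 6·t, nehmen wir 1 Ableitung. Durch Ableiten von der Geschwindigkeit erhalten wir die Beschleunigung: a(t) = 6. Aus der Gleichung für die Beschleunigung a(t) = 6, setzen wir t = 1 ein und erhalten a = 6.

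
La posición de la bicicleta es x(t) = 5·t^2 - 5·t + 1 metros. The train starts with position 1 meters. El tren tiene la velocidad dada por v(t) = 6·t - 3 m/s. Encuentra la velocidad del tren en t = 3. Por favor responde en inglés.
From the given velocity equation v(t) = 6·t - 3, we substitute t = 3 to get v = 15.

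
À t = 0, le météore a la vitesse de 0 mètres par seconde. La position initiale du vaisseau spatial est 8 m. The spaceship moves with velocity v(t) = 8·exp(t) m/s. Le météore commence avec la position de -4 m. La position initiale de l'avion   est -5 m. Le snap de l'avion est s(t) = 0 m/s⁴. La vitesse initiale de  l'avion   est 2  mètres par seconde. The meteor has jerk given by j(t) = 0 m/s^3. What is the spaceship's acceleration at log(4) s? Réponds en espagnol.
Partiendo de la velocidad v(t) = 8·exp(t), tomamos 1 derivada. Tomando d/dt de v(t), encontramos a(t) = 8·exp(t). De la ecuación de la aceleración a(t) = 8·exp(t), sustituimos t = log(4) para obtener a = 32.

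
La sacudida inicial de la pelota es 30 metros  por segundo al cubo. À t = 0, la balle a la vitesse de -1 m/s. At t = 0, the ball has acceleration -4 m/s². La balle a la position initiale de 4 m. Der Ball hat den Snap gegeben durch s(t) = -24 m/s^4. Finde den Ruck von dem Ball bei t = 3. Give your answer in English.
Starting from snap s(t) = -24, we take 1 integral. The integral of snap is jerk. Using j(0) = 30, we get j(t) = 30 - 24·t. We have jerk j(t) = 30 - 24·t. Substituting t = 3: j(3) = -42.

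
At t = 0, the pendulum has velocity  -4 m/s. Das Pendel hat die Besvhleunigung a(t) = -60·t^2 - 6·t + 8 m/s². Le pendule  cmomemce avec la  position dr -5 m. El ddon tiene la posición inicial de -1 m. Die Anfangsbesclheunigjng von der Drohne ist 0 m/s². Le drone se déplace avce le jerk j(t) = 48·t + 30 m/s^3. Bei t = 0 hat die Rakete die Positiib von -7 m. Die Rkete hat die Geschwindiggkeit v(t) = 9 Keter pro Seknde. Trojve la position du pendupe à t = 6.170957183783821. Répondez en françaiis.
Pour résoudre ceci, nous devons prendre 2 intégrales de notre équation de l'accélération a(t) = -60·t^2 - 6·t + 8. La primitive de l'accélération, avec v(0) = -4, donne la vitesse: v(t) = -20·t^3 - 3·t^2 + 8·t - 4. En intégrant la vitesse et en utilisant la condition initiale x(0) = -5, nous obtenons x(t) = -5·t^4 - t^3 + 4·t^2 - 4·t - 5. De l'équation de la position x(t) = -5·t^4 - t^3 + 4·t^2 - 4·t - 5, nous substituons t = 6.170957183783821 pour obtenir x = -7363.05877218517.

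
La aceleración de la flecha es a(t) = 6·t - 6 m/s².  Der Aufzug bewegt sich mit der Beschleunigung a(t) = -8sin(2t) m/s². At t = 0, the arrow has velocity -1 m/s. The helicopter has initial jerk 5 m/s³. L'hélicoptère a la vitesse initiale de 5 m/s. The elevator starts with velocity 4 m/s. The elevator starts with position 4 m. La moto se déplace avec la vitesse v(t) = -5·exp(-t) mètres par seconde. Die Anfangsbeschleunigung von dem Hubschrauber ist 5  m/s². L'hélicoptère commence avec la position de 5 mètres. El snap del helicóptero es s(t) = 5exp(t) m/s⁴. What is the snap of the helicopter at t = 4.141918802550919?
We have snap s(t) = 5·exp(t). Substituting t = 4.141918802550919: s(4.141918802550919) = 314.617216755004.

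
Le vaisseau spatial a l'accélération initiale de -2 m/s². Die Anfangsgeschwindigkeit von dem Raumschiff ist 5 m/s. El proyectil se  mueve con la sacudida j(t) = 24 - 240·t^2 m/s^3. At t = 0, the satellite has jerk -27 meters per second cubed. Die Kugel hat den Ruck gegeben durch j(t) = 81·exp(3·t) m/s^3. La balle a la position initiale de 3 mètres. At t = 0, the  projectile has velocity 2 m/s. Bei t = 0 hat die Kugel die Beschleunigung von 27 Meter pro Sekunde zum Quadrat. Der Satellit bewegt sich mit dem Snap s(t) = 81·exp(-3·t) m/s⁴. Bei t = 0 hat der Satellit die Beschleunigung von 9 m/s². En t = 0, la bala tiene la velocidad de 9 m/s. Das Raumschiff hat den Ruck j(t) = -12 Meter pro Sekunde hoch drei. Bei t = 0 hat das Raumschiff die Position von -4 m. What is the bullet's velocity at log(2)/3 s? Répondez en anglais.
We need to integrate our jerk equation j(t) = 81·exp(3·t) 2 times. The integral of jerk, with a(0) = 27, gives acceleration: a(t) = 27·exp(3·t). Taking ∫a(t)dt and applying v(0) = 9, we find v(t) = 9·exp(3·t). From the given velocity equation v(t) = 9·exp(3·t), we substitute t = log(2)/3 to get v = 18.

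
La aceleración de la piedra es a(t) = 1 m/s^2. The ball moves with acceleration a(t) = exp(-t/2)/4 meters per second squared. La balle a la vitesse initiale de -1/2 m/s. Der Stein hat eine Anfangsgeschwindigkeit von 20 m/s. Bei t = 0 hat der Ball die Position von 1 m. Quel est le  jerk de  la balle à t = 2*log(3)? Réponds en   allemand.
Um dies zu lösen, müssen wir 1 Ableitung unserer Gleichung für die Beschleunigung a(t) = exp(-t/2)/4 nehmen. Mit d/dt von a(t) finden wir j(t) = -exp(-t/2)/8. Aus der Gleichung für den Ruck j(t) = -exp(-t/2)/8, setzen wir t = 2*log(3) ein und erhalten j = -1/24.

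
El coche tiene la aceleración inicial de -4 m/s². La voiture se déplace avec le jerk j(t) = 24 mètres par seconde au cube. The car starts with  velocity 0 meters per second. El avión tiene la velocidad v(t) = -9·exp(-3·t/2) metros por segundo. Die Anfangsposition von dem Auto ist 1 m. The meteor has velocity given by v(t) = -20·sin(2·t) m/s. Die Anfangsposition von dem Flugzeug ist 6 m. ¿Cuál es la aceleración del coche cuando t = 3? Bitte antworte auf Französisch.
Nous devons intégrer notre équation du jerk j(t) = 24 1 fois. En prenant ∫j(t)dt et en appliquant a(0) = -4, nous trouvons a(t) = 24·t - 4. Nous avons l'accélération a(t) = 24·t - 4. En substituant t = 3: a(3) = 68.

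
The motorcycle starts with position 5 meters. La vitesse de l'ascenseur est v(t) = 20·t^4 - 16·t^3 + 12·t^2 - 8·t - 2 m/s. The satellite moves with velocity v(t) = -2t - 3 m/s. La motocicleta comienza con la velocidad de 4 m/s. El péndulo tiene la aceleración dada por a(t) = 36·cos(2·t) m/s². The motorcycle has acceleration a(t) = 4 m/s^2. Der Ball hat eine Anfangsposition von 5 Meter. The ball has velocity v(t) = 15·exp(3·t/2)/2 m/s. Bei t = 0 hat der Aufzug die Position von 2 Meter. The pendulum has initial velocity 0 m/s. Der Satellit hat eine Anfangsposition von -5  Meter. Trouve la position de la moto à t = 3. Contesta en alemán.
Wir müssen unsere Gleichung für die Beschleunigung a(t) = 4 2-mal integrieren. Die Stammfunktion von der Beschleunigung ist die Geschwindigkeit. Mit v(0) = 4 erhalten wir v(t) = 4·t + 4. Durch Integration von der Geschwindigkeit und Verwendung der Anfangsbedingung x(0) = 5, erhalten wir x(t) = 2·t^2 + 4·t + 5. Mit x(t) = 2·t^2 + 4·t + 5 und Einsetzen von t = 3, finden wir x = 35.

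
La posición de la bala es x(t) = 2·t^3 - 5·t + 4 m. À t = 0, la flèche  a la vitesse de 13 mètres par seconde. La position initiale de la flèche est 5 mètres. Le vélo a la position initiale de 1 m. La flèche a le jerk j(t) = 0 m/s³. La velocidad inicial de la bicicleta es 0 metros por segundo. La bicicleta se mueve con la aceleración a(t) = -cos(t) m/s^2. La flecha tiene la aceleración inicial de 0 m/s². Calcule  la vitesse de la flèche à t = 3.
Pour résoudre ceci, nous devons prendre 2 primitives de notre équation du jerk j(t) = 0. L'intégrale du jerk est l'accélération. En utilisant a(0) = 0, nous obtenons a(t) = 0. En intégrant l'accélération et en utilisant la condition initiale v(0) = 13, nous obtenons v(t) = 13. En utilisant v(t) = 13 et en substituant t = 3, nous trouvons v = 13.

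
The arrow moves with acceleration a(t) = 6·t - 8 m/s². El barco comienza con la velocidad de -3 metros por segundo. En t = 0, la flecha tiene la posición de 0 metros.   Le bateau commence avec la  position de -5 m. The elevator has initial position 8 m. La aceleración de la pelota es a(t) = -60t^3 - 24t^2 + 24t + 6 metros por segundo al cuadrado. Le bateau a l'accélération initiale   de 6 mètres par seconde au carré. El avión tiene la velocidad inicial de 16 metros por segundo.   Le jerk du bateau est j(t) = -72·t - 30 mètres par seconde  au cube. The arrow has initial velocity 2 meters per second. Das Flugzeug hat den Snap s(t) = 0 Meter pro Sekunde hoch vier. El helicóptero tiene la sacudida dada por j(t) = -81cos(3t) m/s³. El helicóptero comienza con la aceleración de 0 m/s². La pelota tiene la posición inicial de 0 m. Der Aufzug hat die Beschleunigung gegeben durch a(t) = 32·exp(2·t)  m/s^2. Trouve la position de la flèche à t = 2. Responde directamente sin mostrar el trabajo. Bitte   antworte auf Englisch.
The position at t = 2 is x = -4.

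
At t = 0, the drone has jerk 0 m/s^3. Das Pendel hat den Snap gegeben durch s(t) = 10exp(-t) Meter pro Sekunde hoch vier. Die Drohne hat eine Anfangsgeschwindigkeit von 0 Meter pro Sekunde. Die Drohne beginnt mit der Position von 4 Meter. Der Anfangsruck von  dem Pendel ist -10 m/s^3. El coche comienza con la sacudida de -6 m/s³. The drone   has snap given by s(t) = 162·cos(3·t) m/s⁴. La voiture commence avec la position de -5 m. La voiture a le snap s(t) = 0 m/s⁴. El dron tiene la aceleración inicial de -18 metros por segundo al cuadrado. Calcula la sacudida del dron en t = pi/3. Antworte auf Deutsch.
Wir müssen unsere Gleichung für den Snap s(t) = 162·cos(3·t) 1-mal integrieren. Die Stammfunktion von dem Snap, mit j(0) = 0, ergibt den Ruck: j(t) = 54·sin(3·t). Mit j(t) = 54·sin(3·t) und Einsetzen von t = pi/3, finden wir j = 0.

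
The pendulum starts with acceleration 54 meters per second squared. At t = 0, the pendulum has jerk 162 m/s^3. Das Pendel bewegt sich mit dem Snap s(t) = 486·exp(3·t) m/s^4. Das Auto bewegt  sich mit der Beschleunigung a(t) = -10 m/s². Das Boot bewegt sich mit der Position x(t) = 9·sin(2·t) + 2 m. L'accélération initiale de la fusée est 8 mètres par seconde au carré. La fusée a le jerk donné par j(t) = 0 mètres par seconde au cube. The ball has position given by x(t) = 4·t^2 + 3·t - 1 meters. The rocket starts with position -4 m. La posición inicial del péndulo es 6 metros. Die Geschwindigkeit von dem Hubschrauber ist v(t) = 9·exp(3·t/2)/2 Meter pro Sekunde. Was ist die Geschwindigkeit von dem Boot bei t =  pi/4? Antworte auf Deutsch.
Ausgehend von der Position x(t) = 9·sin(2·t) + 2, nehmen wir 1 Ableitung. Die Ableitung von der Position ergibt die Geschwindigkeit: v(t) = 18·cos(2·t). Mit v(t) = 18·cos(2·t) und Einsetzen von t = pi/4, finden wir v = 0.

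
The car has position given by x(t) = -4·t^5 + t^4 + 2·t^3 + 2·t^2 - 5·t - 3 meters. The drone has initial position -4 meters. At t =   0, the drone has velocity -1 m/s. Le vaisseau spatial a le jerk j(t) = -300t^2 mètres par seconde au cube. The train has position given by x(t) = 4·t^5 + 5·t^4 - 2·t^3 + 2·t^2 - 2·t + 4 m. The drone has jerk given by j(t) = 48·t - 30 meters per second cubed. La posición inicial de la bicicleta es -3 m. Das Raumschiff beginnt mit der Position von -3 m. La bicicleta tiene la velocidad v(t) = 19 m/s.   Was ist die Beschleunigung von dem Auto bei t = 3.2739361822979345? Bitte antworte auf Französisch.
Nous devons dériver notre équation de la position x(t) = -4·t^5 + t^4 + 2·t^3 + 2·t^2 - 5·t - 3 2 fois. En dérivant la position, nous obtenons la vitesse: v(t) = -20·t^4 + 4·t^3 + 6·t^2 + 4·t - 5. En dérivant la vitesse, nous obtenons l'accélération: a(t) = -80·t^3 + 12·t^2 + 12·t + 4. Nous avons l'accélération a(t) = -80·t^3 + 12·t^2 + 12·t + 4. En substituant t = 3.2739361822979345: a(3.2739361822979345) = -2635.46508139179.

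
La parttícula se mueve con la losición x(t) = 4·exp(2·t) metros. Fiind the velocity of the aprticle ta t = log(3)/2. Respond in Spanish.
Para resolver esto, necesitamos tomar 1 derivada de nuestra ecuación de la posición x(t) = 4·exp(2·t). La derivada de la posición da la velocidad: v(t) = 8·exp(2·t). Tenemos la velocidad v(t) = 8·exp(2·t). Sustituyendo t = log(3)/2: v(log(3)/2) = 24.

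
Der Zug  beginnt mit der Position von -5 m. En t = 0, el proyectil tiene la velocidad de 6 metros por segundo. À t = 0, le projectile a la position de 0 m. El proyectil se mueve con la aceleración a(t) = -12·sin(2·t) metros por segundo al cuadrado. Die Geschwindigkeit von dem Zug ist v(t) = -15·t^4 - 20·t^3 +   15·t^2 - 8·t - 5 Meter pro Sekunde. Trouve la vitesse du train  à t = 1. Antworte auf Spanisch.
Tenemos la velocidad v(t) = -15·t^4 - 20·t^3 + 15·t^2 - 8·t - 5. Sustituyendo t = 1: v(1) = -33.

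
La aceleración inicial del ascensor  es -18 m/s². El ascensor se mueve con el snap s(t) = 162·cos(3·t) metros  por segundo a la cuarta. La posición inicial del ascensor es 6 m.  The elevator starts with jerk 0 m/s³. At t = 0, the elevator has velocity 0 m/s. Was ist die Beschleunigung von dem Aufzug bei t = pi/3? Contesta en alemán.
Ausgehend von dem Snap s(t) = 162·cos(3·t), nehmen wir 2 Stammfunktionen. Die Stammfunktion von dem Snap ist der Ruck. Mit j(0) = 0 erhalten wir j(t) = 54·sin(3·t). Die Stammfunktion von dem Ruck ist die Beschleunigung. Mit a(0) = -18 erhalten wir a(t) = -18·cos(3·t). Aus der Gleichung für die Beschleunigung a(t) = -18·cos(3·t), setzen wir t = pi/3 ein und erhalten a = 18.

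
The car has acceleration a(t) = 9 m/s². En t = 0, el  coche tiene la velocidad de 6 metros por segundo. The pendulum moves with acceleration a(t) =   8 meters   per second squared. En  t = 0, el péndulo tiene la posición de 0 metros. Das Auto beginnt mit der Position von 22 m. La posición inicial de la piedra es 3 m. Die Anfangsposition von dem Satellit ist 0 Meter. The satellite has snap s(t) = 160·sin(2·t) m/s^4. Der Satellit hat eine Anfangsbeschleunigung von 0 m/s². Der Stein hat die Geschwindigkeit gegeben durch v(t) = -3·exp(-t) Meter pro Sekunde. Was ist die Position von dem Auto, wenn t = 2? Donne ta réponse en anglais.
To solve this, we need to take 2 antiderivatives of our acceleration equation a(t) = 9. Finding the integral of a(t) and using v(0) = 6: v(t) = 9·t + 6. The integral of velocity, with x(0) = 22, gives position: x(t) = 9·t^2/2 + 6·t + 22. Using x(t) = 9·t^2/2 + 6·t + 22 and substituting t = 2, we find x = 52.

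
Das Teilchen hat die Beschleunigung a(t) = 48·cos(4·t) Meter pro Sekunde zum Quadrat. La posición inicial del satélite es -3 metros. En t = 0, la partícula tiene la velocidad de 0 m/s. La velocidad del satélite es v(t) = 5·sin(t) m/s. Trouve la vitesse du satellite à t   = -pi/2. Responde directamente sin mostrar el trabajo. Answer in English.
The velocity at t = -pi/2 is v = -5.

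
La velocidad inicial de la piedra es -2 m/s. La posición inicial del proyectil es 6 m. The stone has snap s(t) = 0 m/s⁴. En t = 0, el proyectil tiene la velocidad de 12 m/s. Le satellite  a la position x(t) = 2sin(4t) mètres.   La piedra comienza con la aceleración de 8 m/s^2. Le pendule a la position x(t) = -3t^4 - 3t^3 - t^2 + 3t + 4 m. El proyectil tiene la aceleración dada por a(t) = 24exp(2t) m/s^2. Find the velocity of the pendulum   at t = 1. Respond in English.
We must differentiate our position equation x(t) = -3·t^4 - 3·t^3 - t^2 + 3·t + 4 1 time. Differentiating position, we get velocity: v(t) = -12·t^3 - 9·t^2 - 2·t + 3. Using v(t) = -12·t^3 - 9·t^2 - 2·t + 3 and substituting t = 1, we find v = -20.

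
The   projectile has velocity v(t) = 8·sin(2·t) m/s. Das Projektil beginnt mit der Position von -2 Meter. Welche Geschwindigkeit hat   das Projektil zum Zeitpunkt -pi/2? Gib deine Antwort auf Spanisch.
De la ecuación de la velocidad v(t) = 8·sin(2·t), sustituimos t = -pi/2 para obtener v = 0.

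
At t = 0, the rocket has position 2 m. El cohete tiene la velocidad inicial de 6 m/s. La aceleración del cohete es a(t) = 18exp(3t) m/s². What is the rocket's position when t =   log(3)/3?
To solve this, we need to take 2 antiderivatives of our acceleration equation a(t) = 18·exp(3·t). Integrating acceleration and using the initial condition v(0) = 6, we get v(t) = 6·exp(3·t). The antiderivative of velocity is position. Using x(0) = 2, we get x(t) = 2·exp(3·t). We have position x(t) = 2·exp(3·t). Substituting t = log(3)/3: x(log(3)/3) = 6.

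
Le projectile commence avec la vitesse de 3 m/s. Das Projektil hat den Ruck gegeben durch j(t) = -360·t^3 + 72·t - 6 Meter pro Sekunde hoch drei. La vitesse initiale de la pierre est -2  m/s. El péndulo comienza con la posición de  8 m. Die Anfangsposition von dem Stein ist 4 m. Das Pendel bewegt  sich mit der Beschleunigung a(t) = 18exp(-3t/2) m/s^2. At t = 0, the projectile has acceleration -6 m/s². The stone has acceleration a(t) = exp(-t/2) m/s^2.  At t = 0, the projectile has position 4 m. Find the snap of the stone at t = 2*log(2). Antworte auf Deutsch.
Um dies zu lösen, müssen wir 2 Ableitungen unserer Gleichung für die Beschleunigung a(t) = exp(-t/2) nehmen. Die Ableitung von der Beschleunigung ergibt den Ruck: j(t) = -exp(-t/2)/2. Mit d/dt von j(t) finden wir s(t) = exp(-t/2)/4. Wir haben den Snap s(t) = exp(-t/2)/4. Durch Einsetzen von t = 2*log(2): s(2*log(2)) = 1/8.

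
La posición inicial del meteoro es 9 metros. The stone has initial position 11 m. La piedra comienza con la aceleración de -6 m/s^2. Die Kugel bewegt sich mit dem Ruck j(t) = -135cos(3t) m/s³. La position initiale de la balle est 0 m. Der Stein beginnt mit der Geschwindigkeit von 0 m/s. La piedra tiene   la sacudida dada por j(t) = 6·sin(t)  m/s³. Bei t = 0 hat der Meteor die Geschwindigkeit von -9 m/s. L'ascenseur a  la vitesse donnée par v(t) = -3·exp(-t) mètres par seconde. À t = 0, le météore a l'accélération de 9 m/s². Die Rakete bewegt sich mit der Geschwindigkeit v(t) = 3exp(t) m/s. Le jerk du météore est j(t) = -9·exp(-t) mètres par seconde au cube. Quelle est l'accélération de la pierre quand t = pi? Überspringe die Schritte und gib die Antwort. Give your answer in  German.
Bei t = pi, a = 6.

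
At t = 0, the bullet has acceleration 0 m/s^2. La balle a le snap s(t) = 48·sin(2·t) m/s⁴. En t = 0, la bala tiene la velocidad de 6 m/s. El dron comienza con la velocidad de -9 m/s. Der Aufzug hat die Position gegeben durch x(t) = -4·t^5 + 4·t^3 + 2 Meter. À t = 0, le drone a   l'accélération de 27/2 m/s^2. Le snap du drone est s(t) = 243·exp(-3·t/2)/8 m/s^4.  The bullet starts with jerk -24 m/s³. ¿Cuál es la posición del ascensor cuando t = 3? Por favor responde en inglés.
From the given position equation x(t) = -4·t^5 + 4·t^3 + 2, we substitute t = 3 to get x = -862.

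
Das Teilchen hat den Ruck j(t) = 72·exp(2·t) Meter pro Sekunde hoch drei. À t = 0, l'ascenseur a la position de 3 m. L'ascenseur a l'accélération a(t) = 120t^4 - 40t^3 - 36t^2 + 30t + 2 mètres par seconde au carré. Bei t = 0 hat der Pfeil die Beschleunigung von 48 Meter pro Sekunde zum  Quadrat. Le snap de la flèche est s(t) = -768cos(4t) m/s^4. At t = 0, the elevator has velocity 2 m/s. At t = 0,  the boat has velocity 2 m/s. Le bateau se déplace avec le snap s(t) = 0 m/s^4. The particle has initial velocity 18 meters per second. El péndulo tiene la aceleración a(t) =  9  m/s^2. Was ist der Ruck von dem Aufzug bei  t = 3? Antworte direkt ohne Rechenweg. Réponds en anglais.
j(3) = 11694.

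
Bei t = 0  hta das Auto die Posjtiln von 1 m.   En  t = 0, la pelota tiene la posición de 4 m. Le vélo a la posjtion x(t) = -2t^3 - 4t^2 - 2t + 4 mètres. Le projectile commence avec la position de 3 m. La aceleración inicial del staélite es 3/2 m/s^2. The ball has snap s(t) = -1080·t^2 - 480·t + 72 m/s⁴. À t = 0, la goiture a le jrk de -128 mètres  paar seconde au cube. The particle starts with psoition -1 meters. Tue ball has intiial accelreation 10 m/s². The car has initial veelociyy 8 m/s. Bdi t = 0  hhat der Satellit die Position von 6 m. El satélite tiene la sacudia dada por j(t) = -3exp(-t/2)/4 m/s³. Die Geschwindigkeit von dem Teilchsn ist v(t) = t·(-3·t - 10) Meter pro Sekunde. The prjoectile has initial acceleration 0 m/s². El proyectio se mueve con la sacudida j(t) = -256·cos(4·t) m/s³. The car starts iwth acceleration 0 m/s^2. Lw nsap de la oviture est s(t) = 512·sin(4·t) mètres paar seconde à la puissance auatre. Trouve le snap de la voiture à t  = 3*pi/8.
Nous avons le snap s(t) = 512·sin(4·t). En substituant t = 3*pi/8: s(3*pi/8) = -512.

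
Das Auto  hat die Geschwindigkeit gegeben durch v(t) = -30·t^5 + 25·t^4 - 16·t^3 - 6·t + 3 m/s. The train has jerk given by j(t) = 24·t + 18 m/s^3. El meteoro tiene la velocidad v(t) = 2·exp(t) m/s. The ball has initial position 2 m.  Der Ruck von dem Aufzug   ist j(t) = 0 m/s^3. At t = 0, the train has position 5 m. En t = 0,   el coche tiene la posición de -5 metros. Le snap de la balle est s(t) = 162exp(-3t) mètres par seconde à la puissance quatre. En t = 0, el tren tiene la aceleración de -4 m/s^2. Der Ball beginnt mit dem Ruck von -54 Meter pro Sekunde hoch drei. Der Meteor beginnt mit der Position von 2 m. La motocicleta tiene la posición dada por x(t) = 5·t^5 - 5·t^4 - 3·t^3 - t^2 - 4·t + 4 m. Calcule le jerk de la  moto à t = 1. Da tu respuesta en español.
Partiendo de la posición x(t) = 5·t^5 - 5·t^4 - 3·t^3 - t^2 - 4·t + 4, tomamos 3 derivadas. Derivando la posición, obtenemos la velocidad: v(t) = 25·t^4 - 20·t^3 - 9·t^2 - 2·t - 4. Tomando d/dt de v(t), encontramos a(t) = 100·t^3 - 60·t^2 - 18·t - 2. Tomando d/dt de a(t), encontramos j(t) = 300·t^2 - 120·t - 18. Usando j(t) = 300·t^2 - 120·t - 18 y sustituyendo t = 1, encontramos j = 162.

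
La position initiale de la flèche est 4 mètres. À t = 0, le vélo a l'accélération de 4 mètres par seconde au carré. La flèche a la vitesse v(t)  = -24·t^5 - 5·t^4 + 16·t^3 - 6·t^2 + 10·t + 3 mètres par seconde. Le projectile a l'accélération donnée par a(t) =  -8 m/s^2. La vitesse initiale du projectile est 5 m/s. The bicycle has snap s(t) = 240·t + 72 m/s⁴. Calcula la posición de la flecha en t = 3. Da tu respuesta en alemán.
Ausgehend von der Geschwindigkeit v(t) = -24·t^5 - 5·t^4 + 16·t^3 - 6·t^2 + 10·t + 3, nehmen wir 1 Stammfunktion. Mit ∫v(t)dt und Anwendung von x(0) = 4, finden wir x(t) = -4·t^6 - t^5 + 4·t^4 - 2·t^3 + 5·t^2 + 3·t + 4. Mit x(t) = -4·t^6 - t^5 + 4·t^4 - 2·t^3 + 5·t^2 + 3·t + 4 und Einsetzen von t = 3, finden wir x = -2831.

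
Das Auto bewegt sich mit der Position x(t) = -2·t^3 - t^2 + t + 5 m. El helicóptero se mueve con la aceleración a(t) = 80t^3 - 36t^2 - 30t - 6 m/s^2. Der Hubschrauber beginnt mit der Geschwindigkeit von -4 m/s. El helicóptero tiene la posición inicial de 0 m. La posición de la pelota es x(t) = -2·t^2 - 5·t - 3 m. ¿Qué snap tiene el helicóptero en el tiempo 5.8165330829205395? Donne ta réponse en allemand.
Ausgehend von der Beschleunigung a(t) = 80·t^3 - 36·t^2 - 30·t - 6, nehmen wir 2 Ableitungen. Die Ableitung von der Beschleunigung ergibt den Ruck: j(t) = 240·t^2 - 72·t - 30. Die Ableitung von dem Ruck ergibt den Snap: s(t) = 480·t - 72. Wir haben den Snap s(t) = 480·t - 72. Durch Einsetzen von t = 5.8165330829205395: s(5.8165330829205395) = 2719.93587980186.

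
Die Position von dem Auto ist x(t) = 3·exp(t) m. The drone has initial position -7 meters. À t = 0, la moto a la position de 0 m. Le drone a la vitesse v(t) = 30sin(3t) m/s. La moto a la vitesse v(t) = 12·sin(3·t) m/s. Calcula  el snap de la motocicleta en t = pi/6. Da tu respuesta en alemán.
Um dies zu lösen, müssen wir 3 Ableitungen unserer Gleichung für die Geschwindigkeit v(t) = 12·sin(3·t) nehmen. Durch Ableiten von der Geschwindigkeit erhalten wir die Beschleunigung: a(t) = 36·cos(3·t). Mit d/dt von a(t) finden wir j(t) = -108·sin(3·t). Durch Ableiten von dem Ruck erhalten wir den Snap: s(t) = -324·cos(3·t). Wir haben den Snap s(t) = -324·cos(3·t). Durch Einsetzen von t = pi/6: s(pi/6) = 0.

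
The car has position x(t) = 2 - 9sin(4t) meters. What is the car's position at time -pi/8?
From the given position equation x(t) = 2 - 9·sin(4·t), we substitute t = -pi/8 to get x = 11.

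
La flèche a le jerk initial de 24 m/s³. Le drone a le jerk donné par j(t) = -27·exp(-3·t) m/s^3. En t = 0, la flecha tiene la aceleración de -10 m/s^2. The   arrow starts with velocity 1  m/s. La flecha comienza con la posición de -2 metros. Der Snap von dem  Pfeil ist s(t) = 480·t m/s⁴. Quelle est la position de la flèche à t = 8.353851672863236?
Nous devons intégrer notre équation du snap s(t) = 480·t 4 fois. En prenant ∫s(t)dt et en appliquant j(0) = 24, nous trouvons j(t) = 240·t^2 + 24. La primitive du jerk est l'accélération. En utilisant a(0) = -10, nous obtenons a(t) = 80·t^3 + 24·t - 10. La primitive de l'accélération est la vitesse. En utilisant v(0) = 1, nous obtenons v(t) = 20·t^4 + 12·t^2 - 10·t + 1. En intégrant la vitesse et en utilisant la condition initiale x(0) = -2, nous obtenons x(t) = 4·t^5 + 4·t^3 - 5·t^2 + t - 2. De l'équation de la position x(t) = 4·t^5 + 4·t^3 - 5·t^2 + t - 2, nous substituons t = 8.353851672863236 pour obtenir x = 164729.179995925.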